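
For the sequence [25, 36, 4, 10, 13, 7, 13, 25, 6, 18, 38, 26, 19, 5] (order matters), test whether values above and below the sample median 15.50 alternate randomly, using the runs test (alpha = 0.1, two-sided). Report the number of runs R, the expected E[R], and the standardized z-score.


Step 1: Compute median = 15.50; label A = above, B = below.
Labels in order: AABBBBBABAAAAB  (n_A = 7, n_B = 7)
Step 2: Count runs R = 6.
Step 3: Under H0 (random ordering), E[R] = 2*n_A*n_B/(n_A+n_B) + 1 = 2*7*7/14 + 1 = 8.0000.
        Var[R] = 2*n_A*n_B*(2*n_A*n_B - n_A - n_B) / ((n_A+n_B)^2 * (n_A+n_B-1)) = 8232/2548 = 3.2308.
        SD[R] = 1.7974.
Step 4: Continuity-corrected z = (R + 0.5 - E[R]) / SD[R] = (6 + 0.5 - 8.0000) / 1.7974 = -0.8345.
Step 5: Two-sided p-value via normal approximation = 2*(1 - Phi(|z|)) = 0.403986.
Step 6: alpha = 0.1. fail to reject H0.

R = 6, z = -0.8345, p = 0.403986, fail to reject H0.


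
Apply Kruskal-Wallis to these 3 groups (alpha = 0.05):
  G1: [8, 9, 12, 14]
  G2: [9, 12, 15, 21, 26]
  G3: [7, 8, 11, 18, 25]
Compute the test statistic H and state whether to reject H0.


Step 1: Combine all N = 14 observations and assign midranks.
sorted (value, group, rank): (7,G3,1), (8,G1,2.5), (8,G3,2.5), (9,G1,4.5), (9,G2,4.5), (11,G3,6), (12,G1,7.5), (12,G2,7.5), (14,G1,9), (15,G2,10), (18,G3,11), (21,G2,12), (25,G3,13), (26,G2,14)
Step 2: Sum ranks within each group.
R_1 = 23.5 (n_1 = 4)
R_2 = 48 (n_2 = 5)
R_3 = 33.5 (n_3 = 5)
Step 3: H = 12/(N(N+1)) * sum(R_i^2/n_i) - 3(N+1)
     = 12/(14*15) * (23.5^2/4 + 48^2/5 + 33.5^2/5) - 3*15
     = 0.057143 * 823.312 - 45
     = 2.046429.
Step 4: Ties present; correction factor C = 1 - 18/(14^3 - 14) = 0.993407. Corrected H = 2.046429 / 0.993407 = 2.060011.
Step 5: Under H0, H ~ chi^2(2); p-value = 0.357005.
Step 6: alpha = 0.05. fail to reject H0.

H = 2.0600, df = 2, p = 0.357005, fail to reject H0.


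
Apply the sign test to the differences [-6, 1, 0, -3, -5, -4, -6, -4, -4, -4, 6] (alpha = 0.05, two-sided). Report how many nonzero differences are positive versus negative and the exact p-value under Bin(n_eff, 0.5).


Step 1: Discard zero differences. Original n = 11; n_eff = number of nonzero differences = 10.
Nonzero differences (with sign): -6, +1, -3, -5, -4, -6, -4, -4, -4, +6
Step 2: Count signs: positive = 2, negative = 8.
Step 3: Under H0: P(positive) = 0.5, so the number of positives S ~ Bin(10, 0.5).
Step 4: Two-sided exact p-value = sum of Bin(10,0.5) probabilities at or below the observed probability = 0.109375.
Step 5: alpha = 0.05. fail to reject H0.

n_eff = 10, pos = 2, neg = 8, p = 0.109375, fail to reject H0.


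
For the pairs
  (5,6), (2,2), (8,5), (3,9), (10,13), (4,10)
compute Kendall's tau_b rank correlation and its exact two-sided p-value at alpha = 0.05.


Step 1: Enumerate the 15 unordered pairs (i,j) with i<j and classify each by sign(x_j-x_i) * sign(y_j-y_i).
  (1,2):dx=-3,dy=-4->C; (1,3):dx=+3,dy=-1->D; (1,4):dx=-2,dy=+3->D; (1,5):dx=+5,dy=+7->C
  (1,6):dx=-1,dy=+4->D; (2,3):dx=+6,dy=+3->C; (2,4):dx=+1,dy=+7->C; (2,5):dx=+8,dy=+11->C
  (2,6):dx=+2,dy=+8->C; (3,4):dx=-5,dy=+4->D; (3,5):dx=+2,dy=+8->C; (3,6):dx=-4,dy=+5->D
  (4,5):dx=+7,dy=+4->C; (4,6):dx=+1,dy=+1->C; (5,6):dx=-6,dy=-3->C
Step 2: C = 10, D = 5, total pairs = 15.
Step 3: tau = (C - D)/(n(n-1)/2) = (10 - 5)/15 = 0.333333.
Step 4: Exact two-sided p-value (enumerate n! = 720 permutations of y under H0): p = 0.469444.
Step 5: alpha = 0.05. fail to reject H0.

tau_b = 0.3333 (C=10, D=5), p = 0.469444, fail to reject H0.


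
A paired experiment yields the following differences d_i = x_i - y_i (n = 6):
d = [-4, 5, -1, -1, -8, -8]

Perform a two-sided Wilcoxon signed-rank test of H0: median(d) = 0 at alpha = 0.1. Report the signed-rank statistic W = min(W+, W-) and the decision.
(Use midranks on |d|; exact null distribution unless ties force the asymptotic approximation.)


Step 1: Drop any zero differences (none here) and take |d_i|.
|d| = [4, 5, 1, 1, 8, 8]
Step 2: Midrank |d_i| (ties get averaged ranks).
ranks: |4|->3, |5|->4, |1|->1.5, |1|->1.5, |8|->5.5, |8|->5.5
Step 3: Attach original signs; sum ranks with positive sign and with negative sign.
W+ = 4 = 4
W- = 3 + 1.5 + 1.5 + 5.5 + 5.5 = 17
(Check: W+ + W- = 21 should equal n(n+1)/2 = 21.)
Step 4: Test statistic W = min(W+, W-) = 4.
Step 5: Ties in |d|, so use the tie-corrected normal approximation.
        E[W] = n(n+1)/4 = 6*7/4 = 10.5.
        Tie groups: |d|=1 (t=2), |d|=8 (t=2); sum(t^3 - t) = 12.
        Var[W] = n(n+1)(2n+1)/24 - sum(t^3-t)/48 = 546/24 - 12/48 = 22.5.
        z = (W - E[W]) / sqrt(Var[W]) = (4 - 10.5) / 4.7434 = -1.3703.
        Two-sided p = 2*Phi(z) = 0.170587.
Step 6: alpha = 0.1. fail to reject H0.

W+ = 4, W- = 17, W = min = 4, p = 0.170587, fail to reject H0.


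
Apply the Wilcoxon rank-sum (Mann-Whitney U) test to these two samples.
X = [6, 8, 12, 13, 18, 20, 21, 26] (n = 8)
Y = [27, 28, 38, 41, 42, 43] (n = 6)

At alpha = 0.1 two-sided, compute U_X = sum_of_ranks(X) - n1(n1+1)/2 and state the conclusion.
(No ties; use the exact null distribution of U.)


Step 1: Combine and sort all 14 observations; assign midranks.
sorted (value, group): (6,X), (8,X), (12,X), (13,X), (18,X), (20,X), (21,X), (26,X), (27,Y), (28,Y), (38,Y), (41,Y), (42,Y), (43,Y)
ranks: 6->1, 8->2, 12->3, 13->4, 18->5, 20->6, 21->7, 26->8, 27->9, 28->10, 38->11, 41->12, 42->13, 43->14
Step 2: Rank sum for X: R1 = 1 + 2 + 3 + 4 + 5 + 6 + 7 + 8 = 36.
Step 3: U_X = R1 - n1(n1+1)/2 = 36 - 8*9/2 = 36 - 36 = 0.
       U_Y = n1*n2 - U_X = 48 - 0 = 48.
Step 4: No ties, so the exact null distribution of U (based on enumerating the C(14,8) = 3003 equally likely rank assignments) gives the two-sided p-value.
Step 5: p-value = 0.000666; compare to alpha = 0.1. reject H0.

U_X = 0, p = 0.000666, reject H0 at alpha = 0.1.


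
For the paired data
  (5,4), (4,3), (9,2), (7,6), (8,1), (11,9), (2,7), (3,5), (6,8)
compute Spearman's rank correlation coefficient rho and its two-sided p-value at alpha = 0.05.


Step 1: Rank x and y separately (midranks; no ties here).
rank(x): 5->4, 4->3, 9->8, 7->6, 8->7, 11->9, 2->1, 3->2, 6->5
rank(y): 4->4, 3->3, 2->2, 6->6, 1->1, 9->9, 7->7, 5->5, 8->8
Step 2: d_i = R_x(i) - R_y(i); compute d_i^2.
  (4-4)^2=0, (3-3)^2=0, (8-2)^2=36, (6-6)^2=0, (7-1)^2=36, (9-9)^2=0, (1-7)^2=36, (2-5)^2=9, (5-8)^2=9
sum(d^2) = 126.
Step 3: rho = 1 - 6*126 / (9*(9^2 - 1)) = 1 - 756/720 = -0.050000.
Step 4: Under H0, t = rho * sqrt((n-2)/(1-rho^2)) = -0.1325 ~ t(7).
Step 5: Two-sided p-value from the t-distribution with 7 df = 0.898353.
Step 6: alpha = 0.05. fail to reject H0.

rho = -0.0500, p = 0.898353, fail to reject H0 at alpha = 0.05.


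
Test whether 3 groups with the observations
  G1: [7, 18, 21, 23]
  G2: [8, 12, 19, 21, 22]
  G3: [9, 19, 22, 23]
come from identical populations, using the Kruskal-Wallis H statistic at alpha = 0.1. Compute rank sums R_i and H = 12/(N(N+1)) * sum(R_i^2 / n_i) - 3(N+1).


Step 1: Combine all N = 13 observations and assign midranks.
sorted (value, group, rank): (7,G1,1), (8,G2,2), (9,G3,3), (12,G2,4), (18,G1,5), (19,G2,6.5), (19,G3,6.5), (21,G1,8.5), (21,G2,8.5), (22,G2,10.5), (22,G3,10.5), (23,G1,12.5), (23,G3,12.5)
Step 2: Sum ranks within each group.
R_1 = 27 (n_1 = 4)
R_2 = 31.5 (n_2 = 5)
R_3 = 32.5 (n_3 = 4)
Step 3: H = 12/(N(N+1)) * sum(R_i^2/n_i) - 3(N+1)
     = 12/(13*14) * (27^2/4 + 31.5^2/5 + 32.5^2/4) - 3*14
     = 0.065934 * 644.763 - 42
     = 0.511813.
Step 4: Ties present; correction factor C = 1 - 24/(13^3 - 13) = 0.989011. Corrected H = 0.511813 / 0.989011 = 0.517500.
Step 5: Under H0, H ~ chi^2(2); p-value = 0.772016.
Step 6: alpha = 0.1. fail to reject H0.

H = 0.5175, df = 2, p = 0.772016, fail to reject H0.


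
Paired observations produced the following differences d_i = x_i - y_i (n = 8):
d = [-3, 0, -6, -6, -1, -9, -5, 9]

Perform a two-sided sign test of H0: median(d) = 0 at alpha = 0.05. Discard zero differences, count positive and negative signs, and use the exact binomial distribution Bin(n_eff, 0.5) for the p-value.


Step 1: Discard zero differences. Original n = 8; n_eff = number of nonzero differences = 7.
Nonzero differences (with sign): -3, -6, -6, -1, -9, -5, +9
Step 2: Count signs: positive = 1, negative = 6.
Step 3: Under H0: P(positive) = 0.5, so the number of positives S ~ Bin(7, 0.5).
Step 4: Two-sided exact p-value = sum of Bin(7,0.5) probabilities at or below the observed probability = 0.125000.
Step 5: alpha = 0.05. fail to reject H0.

n_eff = 7, pos = 1, neg = 6, p = 0.125000, fail to reject H0.


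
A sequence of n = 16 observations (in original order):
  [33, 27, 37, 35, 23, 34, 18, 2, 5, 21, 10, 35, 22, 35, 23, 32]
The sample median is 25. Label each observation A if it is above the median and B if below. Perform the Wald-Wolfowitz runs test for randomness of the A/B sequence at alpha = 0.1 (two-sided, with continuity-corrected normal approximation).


Step 1: Compute median = 25; label A = above, B = below.
Labels in order: AAAABABBBBBABABA  (n_A = 8, n_B = 8)
Step 2: Count runs R = 9.
Step 3: Under H0 (random ordering), E[R] = 2*n_A*n_B/(n_A+n_B) + 1 = 2*8*8/16 + 1 = 9.0000.
        Var[R] = 2*n_A*n_B*(2*n_A*n_B - n_A - n_B) / ((n_A+n_B)^2 * (n_A+n_B-1)) = 14336/3840 = 3.7333.
        SD[R] = 1.9322.
Step 4: R = E[R], so z = 0 with no continuity correction.
Step 5: Two-sided p-value via normal approximation = 2*(1 - Phi(|z|)) = 1.000000.
Step 6: alpha = 0.1. fail to reject H0.

R = 9, z = 0.0000, p = 1.000000, fail to reject H0.


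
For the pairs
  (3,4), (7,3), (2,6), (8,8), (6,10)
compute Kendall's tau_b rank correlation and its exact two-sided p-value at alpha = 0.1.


Step 1: Enumerate the 10 unordered pairs (i,j) with i<j and classify each by sign(x_j-x_i) * sign(y_j-y_i).
  (1,2):dx=+4,dy=-1->D; (1,3):dx=-1,dy=+2->D; (1,4):dx=+5,dy=+4->C; (1,5):dx=+3,dy=+6->C
  (2,3):dx=-5,dy=+3->D; (2,4):dx=+1,dy=+5->C; (2,5):dx=-1,dy=+7->D; (3,4):dx=+6,dy=+2->C
  (3,5):dx=+4,dy=+4->C; (4,5):dx=-2,dy=+2->D
Step 2: C = 5, D = 5, total pairs = 10.
Step 3: tau = (C - D)/(n(n-1)/2) = (5 - 5)/10 = 0.000000.
Step 4: Exact two-sided p-value (enumerate n! = 120 permutations of y under H0): p = 1.000000.
Step 5: alpha = 0.1. fail to reject H0.

tau_b = 0.0000 (C=5, D=5), p = 1.000000, fail to reject H0.


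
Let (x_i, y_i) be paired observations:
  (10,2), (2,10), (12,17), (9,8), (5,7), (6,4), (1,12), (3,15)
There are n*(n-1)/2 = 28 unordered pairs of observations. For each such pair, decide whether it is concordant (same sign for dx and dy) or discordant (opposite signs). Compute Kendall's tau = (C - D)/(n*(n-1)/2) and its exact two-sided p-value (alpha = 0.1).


Step 1: Enumerate the 28 unordered pairs (i,j) with i<j and classify each by sign(x_j-x_i) * sign(y_j-y_i).
  (1,2):dx=-8,dy=+8->D; (1,3):dx=+2,dy=+15->C; (1,4):dx=-1,dy=+6->D; (1,5):dx=-5,dy=+5->D
  (1,6):dx=-4,dy=+2->D; (1,7):dx=-9,dy=+10->D; (1,8):dx=-7,dy=+13->D; (2,3):dx=+10,dy=+7->C
  (2,4):dx=+7,dy=-2->D; (2,5):dx=+3,dy=-3->D; (2,6):dx=+4,dy=-6->D; (2,7):dx=-1,dy=+2->D
  (2,8):dx=+1,dy=+5->C; (3,4):dx=-3,dy=-9->C; (3,5):dx=-7,dy=-10->C; (3,6):dx=-6,dy=-13->C
  (3,7):dx=-11,dy=-5->C; (3,8):dx=-9,dy=-2->C; (4,5):dx=-4,dy=-1->C; (4,6):dx=-3,dy=-4->C
  (4,7):dx=-8,dy=+4->D; (4,8):dx=-6,dy=+7->D; (5,6):dx=+1,dy=-3->D; (5,7):dx=-4,dy=+5->D
  (5,8):dx=-2,dy=+8->D; (6,7):dx=-5,dy=+8->D; (6,8):dx=-3,dy=+11->D; (7,8):dx=+2,dy=+3->C
Step 2: C = 11, D = 17, total pairs = 28.
Step 3: tau = (C - D)/(n(n-1)/2) = (11 - 17)/28 = -0.214286.
Step 4: Exact two-sided p-value (enumerate n! = 40320 permutations of y under H0): p = 0.548413.
Step 5: alpha = 0.1. fail to reject H0.

tau_b = -0.2143 (C=11, D=17), p = 0.548413, fail to reject H0.


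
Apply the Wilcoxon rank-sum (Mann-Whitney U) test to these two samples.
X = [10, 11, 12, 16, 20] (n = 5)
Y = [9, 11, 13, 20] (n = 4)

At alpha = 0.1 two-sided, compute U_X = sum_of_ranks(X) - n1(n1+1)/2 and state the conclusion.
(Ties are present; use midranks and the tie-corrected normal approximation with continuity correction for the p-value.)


Step 1: Combine and sort all 9 observations; assign midranks.
sorted (value, group): (9,Y), (10,X), (11,X), (11,Y), (12,X), (13,Y), (16,X), (20,X), (20,Y)
ranks: 9->1, 10->2, 11->3.5, 11->3.5, 12->5, 13->6, 16->7, 20->8.5, 20->8.5
Step 2: Rank sum for X: R1 = 2 + 3.5 + 5 + 7 + 8.5 = 26.
Step 3: U_X = R1 - n1(n1+1)/2 = 26 - 5*6/2 = 26 - 15 = 11.
       U_Y = n1*n2 - U_X = 20 - 11 = 9.
Step 4: Ties are present, so use the tie-corrected normal approximation (with continuity correction) for the p-value.
Step 5: p-value = 0.901705; compare to alpha = 0.1. fail to reject H0.

U_X = 11, p = 0.901705, fail to reject H0 at alpha = 0.1.


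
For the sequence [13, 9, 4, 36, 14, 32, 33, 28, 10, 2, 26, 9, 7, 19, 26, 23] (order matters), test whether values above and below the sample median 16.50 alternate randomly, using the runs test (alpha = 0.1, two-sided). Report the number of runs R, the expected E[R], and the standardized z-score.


Step 1: Compute median = 16.50; label A = above, B = below.
Labels in order: BBBABAAABBABBAAA  (n_A = 8, n_B = 8)
Step 2: Count runs R = 8.
Step 3: Under H0 (random ordering), E[R] = 2*n_A*n_B/(n_A+n_B) + 1 = 2*8*8/16 + 1 = 9.0000.
        Var[R] = 2*n_A*n_B*(2*n_A*n_B - n_A - n_B) / ((n_A+n_B)^2 * (n_A+n_B-1)) = 14336/3840 = 3.7333.
        SD[R] = 1.9322.
Step 4: Continuity-corrected z = (R + 0.5 - E[R]) / SD[R] = (8 + 0.5 - 9.0000) / 1.9322 = -0.2588.
Step 5: Two-sided p-value via normal approximation = 2*(1 - Phi(|z|)) = 0.795809.
Step 6: alpha = 0.1. fail to reject H0.

R = 8, z = -0.2588, p = 0.795809, fail to reject H0.


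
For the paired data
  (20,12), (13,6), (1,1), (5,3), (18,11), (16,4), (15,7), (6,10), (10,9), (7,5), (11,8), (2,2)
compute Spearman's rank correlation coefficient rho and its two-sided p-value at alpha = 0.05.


Step 1: Rank x and y separately (midranks; no ties here).
rank(x): 20->12, 13->8, 1->1, 5->3, 18->11, 16->10, 15->9, 6->4, 10->6, 7->5, 11->7, 2->2
rank(y): 12->12, 6->6, 1->1, 3->3, 11->11, 4->4, 7->7, 10->10, 9->9, 5->5, 8->8, 2->2
Step 2: d_i = R_x(i) - R_y(i); compute d_i^2.
  (12-12)^2=0, (8-6)^2=4, (1-1)^2=0, (3-3)^2=0, (11-11)^2=0, (10-4)^2=36, (9-7)^2=4, (4-10)^2=36, (6-9)^2=9, (5-5)^2=0, (7-8)^2=1, (2-2)^2=0
sum(d^2) = 90.
Step 3: rho = 1 - 6*90 / (12*(12^2 - 1)) = 1 - 540/1716 = 0.685315.
Step 4: Under H0, t = rho * sqrt((n-2)/(1-rho^2)) = 2.9759 ~ t(10).
Step 5: Two-sided p-value from the t-distribution with 10 df = 0.013906.
Step 6: alpha = 0.05. reject H0.

rho = 0.6853, p = 0.013906, reject H0 at alpha = 0.05.


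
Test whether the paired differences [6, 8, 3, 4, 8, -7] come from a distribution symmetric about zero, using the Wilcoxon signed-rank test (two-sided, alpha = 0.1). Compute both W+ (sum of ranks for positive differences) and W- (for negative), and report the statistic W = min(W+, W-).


Step 1: Drop any zero differences (none here) and take |d_i|.
|d| = [6, 8, 3, 4, 8, 7]
Step 2: Midrank |d_i| (ties get averaged ranks).
ranks: |6|->3, |8|->5.5, |3|->1, |4|->2, |8|->5.5, |7|->4
Step 3: Attach original signs; sum ranks with positive sign and with negative sign.
W+ = 3 + 5.5 + 1 + 2 + 5.5 = 17
W- = 4 = 4
(Check: W+ + W- = 21 should equal n(n+1)/2 = 21.)
Step 4: Test statistic W = min(W+, W-) = 4.
Step 5: Ties in |d|, so use the tie-corrected normal approximation.
        E[W] = n(n+1)/4 = 6*7/4 = 10.5.
        Tie groups: |d|=8 (t=2); sum(t^3 - t) = 6.
        Var[W] = n(n+1)(2n+1)/24 - sum(t^3-t)/48 = 546/24 - 6/48 = 22.625.
        z = (W - E[W]) / sqrt(Var[W]) = (4 - 10.5) / 4.7566 = -1.3665.
        Two-sided p = 2*Phi(z) = 0.171773.
Step 6: alpha = 0.1. fail to reject H0.

W+ = 17, W- = 4, W = min = 4, p = 0.171773, fail to reject H0.


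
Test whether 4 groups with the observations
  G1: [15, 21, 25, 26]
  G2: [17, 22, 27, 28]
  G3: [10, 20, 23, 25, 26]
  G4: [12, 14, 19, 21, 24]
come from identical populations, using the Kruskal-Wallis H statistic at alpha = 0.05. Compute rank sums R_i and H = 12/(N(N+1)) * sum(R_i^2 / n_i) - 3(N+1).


Step 1: Combine all N = 18 observations and assign midranks.
sorted (value, group, rank): (10,G3,1), (12,G4,2), (14,G4,3), (15,G1,4), (17,G2,5), (19,G4,6), (20,G3,7), (21,G1,8.5), (21,G4,8.5), (22,G2,10), (23,G3,11), (24,G4,12), (25,G1,13.5), (25,G3,13.5), (26,G1,15.5), (26,G3,15.5), (27,G2,17), (28,G2,18)
Step 2: Sum ranks within each group.
R_1 = 41.5 (n_1 = 4)
R_2 = 50 (n_2 = 4)
R_3 = 48 (n_3 = 5)
R_4 = 31.5 (n_4 = 5)
Step 3: H = 12/(N(N+1)) * sum(R_i^2/n_i) - 3(N+1)
     = 12/(18*19) * (41.5^2/4 + 50^2/4 + 48^2/5 + 31.5^2/5) - 3*19
     = 0.035088 * 1714.81 - 57
     = 3.168860.
Step 4: Ties present; correction factor C = 1 - 18/(18^3 - 18) = 0.996904. Corrected H = 3.168860 / 0.996904 = 3.178701.
Step 5: Under H0, H ~ chi^2(3); p-value = 0.364885.
Step 6: alpha = 0.05. fail to reject H0.

H = 3.1787, df = 3, p = 0.364885, fail to reject H0.


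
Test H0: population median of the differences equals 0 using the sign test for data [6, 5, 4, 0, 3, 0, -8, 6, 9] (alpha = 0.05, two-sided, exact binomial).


Step 1: Discard zero differences. Original n = 9; n_eff = number of nonzero differences = 7.
Nonzero differences (with sign): +6, +5, +4, +3, -8, +6, +9
Step 2: Count signs: positive = 6, negative = 1.
Step 3: Under H0: P(positive) = 0.5, so the number of positives S ~ Bin(7, 0.5).
Step 4: Two-sided exact p-value = sum of Bin(7,0.5) probabilities at or below the observed probability = 0.125000.
Step 5: alpha = 0.05. fail to reject H0.

n_eff = 7, pos = 6, neg = 1, p = 0.125000, fail to reject H0.


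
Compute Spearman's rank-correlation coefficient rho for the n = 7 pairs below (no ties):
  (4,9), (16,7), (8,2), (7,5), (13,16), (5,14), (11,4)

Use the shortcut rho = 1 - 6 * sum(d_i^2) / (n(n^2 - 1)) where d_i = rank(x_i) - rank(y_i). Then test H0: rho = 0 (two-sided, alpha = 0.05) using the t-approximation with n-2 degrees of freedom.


Step 1: Rank x and y separately (midranks; no ties here).
rank(x): 4->1, 16->7, 8->4, 7->3, 13->6, 5->2, 11->5
rank(y): 9->5, 7->4, 2->1, 5->3, 16->7, 14->6, 4->2
Step 2: d_i = R_x(i) - R_y(i); compute d_i^2.
  (1-5)^2=16, (7-4)^2=9, (4-1)^2=9, (3-3)^2=0, (6-7)^2=1, (2-6)^2=16, (5-2)^2=9
sum(d^2) = 60.
Step 3: rho = 1 - 6*60 / (7*(7^2 - 1)) = 1 - 360/336 = -0.071429.
Step 4: Under H0, t = rho * sqrt((n-2)/(1-rho^2)) = -0.1601 ~ t(5).
Step 5: Two-sided p-value from the t-distribution with 5 df = 0.879048.
Step 6: alpha = 0.05. fail to reject H0.

rho = -0.0714, p = 0.879048, fail to reject H0 at alpha = 0.05.


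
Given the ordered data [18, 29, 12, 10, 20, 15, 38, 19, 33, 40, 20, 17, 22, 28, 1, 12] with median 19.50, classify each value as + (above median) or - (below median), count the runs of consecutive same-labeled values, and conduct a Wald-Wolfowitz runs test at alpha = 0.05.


Step 1: Compute median = 19.50; label A = above, B = below.
Labels in order: BABBABABAAABAABB  (n_A = 8, n_B = 8)
Step 2: Count runs R = 11.
Step 3: Under H0 (random ordering), E[R] = 2*n_A*n_B/(n_A+n_B) + 1 = 2*8*8/16 + 1 = 9.0000.
        Var[R] = 2*n_A*n_B*(2*n_A*n_B - n_A - n_B) / ((n_A+n_B)^2 * (n_A+n_B-1)) = 14336/3840 = 3.7333.
        SD[R] = 1.9322.
Step 4: Continuity-corrected z = (R - 0.5 - E[R]) / SD[R] = (11 - 0.5 - 9.0000) / 1.9322 = 0.7763.
Step 5: Two-sided p-value via normal approximation = 2*(1 - Phi(|z|)) = 0.437558.
Step 6: alpha = 0.05. fail to reject H0.

R = 11, z = 0.7763, p = 0.437558, fail to reject H0.


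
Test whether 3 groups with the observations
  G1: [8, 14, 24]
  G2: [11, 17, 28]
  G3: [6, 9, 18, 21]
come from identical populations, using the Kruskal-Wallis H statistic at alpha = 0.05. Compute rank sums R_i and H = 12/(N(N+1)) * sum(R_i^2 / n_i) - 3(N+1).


Step 1: Combine all N = 10 observations and assign midranks.
sorted (value, group, rank): (6,G3,1), (8,G1,2), (9,G3,3), (11,G2,4), (14,G1,5), (17,G2,6), (18,G3,7), (21,G3,8), (24,G1,9), (28,G2,10)
Step 2: Sum ranks within each group.
R_1 = 16 (n_1 = 3)
R_2 = 20 (n_2 = 3)
R_3 = 19 (n_3 = 4)
Step 3: H = 12/(N(N+1)) * sum(R_i^2/n_i) - 3(N+1)
     = 12/(10*11) * (16^2/3 + 20^2/3 + 19^2/4) - 3*11
     = 0.109091 * 308.917 - 33
     = 0.700000.
Step 4: No ties, so H is used without correction.
Step 5: Under H0, H ~ chi^2(2); p-value = 0.704688.
Step 6: alpha = 0.05. fail to reject H0.

H = 0.7000, df = 2, p = 0.704688, fail to reject H0.


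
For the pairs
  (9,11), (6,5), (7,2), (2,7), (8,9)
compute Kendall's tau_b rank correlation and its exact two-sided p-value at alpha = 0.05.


Step 1: Enumerate the 10 unordered pairs (i,j) with i<j and classify each by sign(x_j-x_i) * sign(y_j-y_i).
  (1,2):dx=-3,dy=-6->C; (1,3):dx=-2,dy=-9->C; (1,4):dx=-7,dy=-4->C; (1,5):dx=-1,dy=-2->C
  (2,3):dx=+1,dy=-3->D; (2,4):dx=-4,dy=+2->D; (2,5):dx=+2,dy=+4->C; (3,4):dx=-5,dy=+5->D
  (3,5):dx=+1,dy=+7->C; (4,5):dx=+6,dy=+2->C
Step 2: C = 7, D = 3, total pairs = 10.
Step 3: tau = (C - D)/(n(n-1)/2) = (7 - 3)/10 = 0.400000.
Step 4: Exact two-sided p-value (enumerate n! = 120 permutations of y under H0): p = 0.483333.
Step 5: alpha = 0.05. fail to reject H0.

tau_b = 0.4000 (C=7, D=3), p = 0.483333, fail to reject H0.


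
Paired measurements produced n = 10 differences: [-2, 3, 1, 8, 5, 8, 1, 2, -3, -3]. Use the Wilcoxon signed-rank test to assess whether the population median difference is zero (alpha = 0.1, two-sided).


Step 1: Drop any zero differences (none here) and take |d_i|.
|d| = [2, 3, 1, 8, 5, 8, 1, 2, 3, 3]
Step 2: Midrank |d_i| (ties get averaged ranks).
ranks: |2|->3.5, |3|->6, |1|->1.5, |8|->9.5, |5|->8, |8|->9.5, |1|->1.5, |2|->3.5, |3|->6, |3|->6
Step 3: Attach original signs; sum ranks with positive sign and with negative sign.
W+ = 6 + 1.5 + 9.5 + 8 + 9.5 + 1.5 + 3.5 = 39.5
W- = 3.5 + 6 + 6 = 15.5
(Check: W+ + W- = 55 should equal n(n+1)/2 = 55.)
Step 4: Test statistic W = min(W+, W-) = 15.5.
Step 5: Ties in |d|, so use the tie-corrected normal approximation.
        E[W] = n(n+1)/4 = 10*11/4 = 27.5.
        Tie groups: |d|=1 (t=2), |d|=2 (t=2), |d|=3 (t=3), |d|=8 (t=2); sum(t^3 - t) = 42.
        Var[W] = n(n+1)(2n+1)/24 - sum(t^3-t)/48 = 2310/24 - 42/48 = 95.375.
        z = (W - E[W]) / sqrt(Var[W]) = (15.5 - 27.5) / 9.7660 = -1.2288.
        Two-sided p = 2*Phi(z) = 0.219165.
Step 6: alpha = 0.1. fail to reject H0.

W+ = 39.5, W- = 15.5, W = min = 15.5, p = 0.219165, fail to reject H0.


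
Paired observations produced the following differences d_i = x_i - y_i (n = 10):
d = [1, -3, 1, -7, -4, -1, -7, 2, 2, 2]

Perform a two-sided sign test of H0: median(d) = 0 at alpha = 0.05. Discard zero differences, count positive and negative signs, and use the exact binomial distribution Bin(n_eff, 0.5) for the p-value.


Step 1: Discard zero differences. Original n = 10; n_eff = number of nonzero differences = 10.
Nonzero differences (with sign): +1, -3, +1, -7, -4, -1, -7, +2, +2, +2
Step 2: Count signs: positive = 5, negative = 5.
Step 3: Under H0: P(positive) = 0.5, so the number of positives S ~ Bin(10, 0.5).
Step 4: Two-sided exact p-value = sum of Bin(10,0.5) probabilities at or below the observed probability = 1.000000.
Step 5: alpha = 0.05. fail to reject H0.

n_eff = 10, pos = 5, neg = 5, p = 1.000000, fail to reject H0.


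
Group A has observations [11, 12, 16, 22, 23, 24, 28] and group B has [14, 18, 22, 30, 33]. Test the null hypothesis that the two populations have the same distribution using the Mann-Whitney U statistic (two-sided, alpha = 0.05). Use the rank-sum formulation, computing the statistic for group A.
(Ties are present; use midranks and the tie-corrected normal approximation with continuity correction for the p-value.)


Step 1: Combine and sort all 12 observations; assign midranks.
sorted (value, group): (11,X), (12,X), (14,Y), (16,X), (18,Y), (22,X), (22,Y), (23,X), (24,X), (28,X), (30,Y), (33,Y)
ranks: 11->1, 12->2, 14->3, 16->4, 18->5, 22->6.5, 22->6.5, 23->8, 24->9, 28->10, 30->11, 33->12
Step 2: Rank sum for X: R1 = 1 + 2 + 4 + 6.5 + 8 + 9 + 10 = 40.5.
Step 3: U_X = R1 - n1(n1+1)/2 = 40.5 - 7*8/2 = 40.5 - 28 = 12.5.
       U_Y = n1*n2 - U_X = 35 - 12.5 = 22.5.
Step 4: Ties are present, so use the tie-corrected normal approximation (with continuity correction) for the p-value.
Step 5: p-value = 0.464120; compare to alpha = 0.05. fail to reject H0.

U_X = 12.5, p = 0.464120, fail to reject H0 at alpha = 0.05.


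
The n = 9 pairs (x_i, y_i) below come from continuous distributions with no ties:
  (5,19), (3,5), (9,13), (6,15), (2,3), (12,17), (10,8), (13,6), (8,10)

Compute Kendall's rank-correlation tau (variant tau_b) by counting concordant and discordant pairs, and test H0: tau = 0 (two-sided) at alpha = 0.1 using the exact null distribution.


Step 1: Enumerate the 36 unordered pairs (i,j) with i<j and classify each by sign(x_j-x_i) * sign(y_j-y_i).
  (1,2):dx=-2,dy=-14->C; (1,3):dx=+4,dy=-6->D; (1,4):dx=+1,dy=-4->D; (1,5):dx=-3,dy=-16->C
  (1,6):dx=+7,dy=-2->D; (1,7):dx=+5,dy=-11->D; (1,8):dx=+8,dy=-13->D; (1,9):dx=+3,dy=-9->D
  (2,3):dx=+6,dy=+8->C; (2,4):dx=+3,dy=+10->C; (2,5):dx=-1,dy=-2->C; (2,6):dx=+9,dy=+12->C
  (2,7):dx=+7,dy=+3->C; (2,8):dx=+10,dy=+1->C; (2,9):dx=+5,dy=+5->C; (3,4):dx=-3,dy=+2->D
  (3,5):dx=-7,dy=-10->C; (3,6):dx=+3,dy=+4->C; (3,7):dx=+1,dy=-5->D; (3,8):dx=+4,dy=-7->D
  (3,9):dx=-1,dy=-3->C; (4,5):dx=-4,dy=-12->C; (4,6):dx=+6,dy=+2->C; (4,7):dx=+4,dy=-7->D
  (4,8):dx=+7,dy=-9->D; (4,9):dx=+2,dy=-5->D; (5,6):dx=+10,dy=+14->C; (5,7):dx=+8,dy=+5->C
  (5,8):dx=+11,dy=+3->C; (5,9):dx=+6,dy=+7->C; (6,7):dx=-2,dy=-9->C; (6,8):dx=+1,dy=-11->D
  (6,9):dx=-4,dy=-7->C; (7,8):dx=+3,dy=-2->D; (7,9):dx=-2,dy=+2->D; (8,9):dx=-5,dy=+4->D
Step 2: C = 20, D = 16, total pairs = 36.
Step 3: tau = (C - D)/(n(n-1)/2) = (20 - 16)/36 = 0.111111.
Step 4: Exact two-sided p-value (enumerate n! = 362880 permutations of y under H0): p = 0.761414.
Step 5: alpha = 0.1. fail to reject H0.

tau_b = 0.1111 (C=20, D=16), p = 0.761414, fail to reject H0.


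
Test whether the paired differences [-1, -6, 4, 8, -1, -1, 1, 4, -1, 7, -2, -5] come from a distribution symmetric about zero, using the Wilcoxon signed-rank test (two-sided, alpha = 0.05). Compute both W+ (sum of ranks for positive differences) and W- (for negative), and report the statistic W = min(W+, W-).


Step 1: Drop any zero differences (none here) and take |d_i|.
|d| = [1, 6, 4, 8, 1, 1, 1, 4, 1, 7, 2, 5]
Step 2: Midrank |d_i| (ties get averaged ranks).
ranks: |1|->3, |6|->10, |4|->7.5, |8|->12, |1|->3, |1|->3, |1|->3, |4|->7.5, |1|->3, |7|->11, |2|->6, |5|->9
Step 3: Attach original signs; sum ranks with positive sign and with negative sign.
W+ = 7.5 + 12 + 3 + 7.5 + 11 = 41
W- = 3 + 10 + 3 + 3 + 3 + 6 + 9 = 37
(Check: W+ + W- = 78 should equal n(n+1)/2 = 78.)
Step 4: Test statistic W = min(W+, W-) = 37.
Step 5: Ties in |d|, so use the tie-corrected normal approximation.
        E[W] = n(n+1)/4 = 12*13/4 = 39.
        Tie groups: |d|=1 (t=5), |d|=4 (t=2); sum(t^3 - t) = 126.
        Var[W] = n(n+1)(2n+1)/24 - sum(t^3-t)/48 = 3900/24 - 126/48 = 159.875.
        z = (W - E[W]) / sqrt(Var[W]) = (37 - 39) / 12.6442 = -0.1582.
        Two-sided p = 2*Phi(z) = 0.874318.
Step 6: alpha = 0.05. fail to reject H0.

W+ = 41, W- = 37, W = min = 37, p = 0.874318, fail to reject H0.


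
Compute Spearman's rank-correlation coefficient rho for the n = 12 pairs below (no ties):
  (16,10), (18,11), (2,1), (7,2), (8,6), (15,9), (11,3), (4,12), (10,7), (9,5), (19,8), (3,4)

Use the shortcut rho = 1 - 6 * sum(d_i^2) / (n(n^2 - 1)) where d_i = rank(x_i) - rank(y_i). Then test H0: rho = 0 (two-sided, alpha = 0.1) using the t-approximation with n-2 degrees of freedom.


Step 1: Rank x and y separately (midranks; no ties here).
rank(x): 16->10, 18->11, 2->1, 7->4, 8->5, 15->9, 11->8, 4->3, 10->7, 9->6, 19->12, 3->2
rank(y): 10->10, 11->11, 1->1, 2->2, 6->6, 9->9, 3->3, 12->12, 7->7, 5->5, 8->8, 4->4
Step 2: d_i = R_x(i) - R_y(i); compute d_i^2.
  (10-10)^2=0, (11-11)^2=0, (1-1)^2=0, (4-2)^2=4, (5-6)^2=1, (9-9)^2=0, (8-3)^2=25, (3-12)^2=81, (7-7)^2=0, (6-5)^2=1, (12-8)^2=16, (2-4)^2=4
sum(d^2) = 132.
Step 3: rho = 1 - 6*132 / (12*(12^2 - 1)) = 1 - 792/1716 = 0.538462.
Step 4: Under H0, t = rho * sqrt((n-2)/(1-rho^2)) = 2.0207 ~ t(10).
Step 5: Two-sided p-value from the t-distribution with 10 df = 0.070894.
Step 6: alpha = 0.1. reject H0.

rho = 0.5385, p = 0.070894, reject H0 at alpha = 0.1.


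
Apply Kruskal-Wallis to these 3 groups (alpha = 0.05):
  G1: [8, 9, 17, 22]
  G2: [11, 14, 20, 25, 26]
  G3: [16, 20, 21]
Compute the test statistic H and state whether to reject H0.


Step 1: Combine all N = 12 observations and assign midranks.
sorted (value, group, rank): (8,G1,1), (9,G1,2), (11,G2,3), (14,G2,4), (16,G3,5), (17,G1,6), (20,G2,7.5), (20,G3,7.5), (21,G3,9), (22,G1,10), (25,G2,11), (26,G2,12)
Step 2: Sum ranks within each group.
R_1 = 19 (n_1 = 4)
R_2 = 37.5 (n_2 = 5)
R_3 = 21.5 (n_3 = 3)
Step 3: H = 12/(N(N+1)) * sum(R_i^2/n_i) - 3(N+1)
     = 12/(12*13) * (19^2/4 + 37.5^2/5 + 21.5^2/3) - 3*13
     = 0.076923 * 525.583 - 39
     = 1.429487.
Step 4: Ties present; correction factor C = 1 - 6/(12^3 - 12) = 0.996503. Corrected H = 1.429487 / 0.996503 = 1.434503.
Step 5: Under H0, H ~ chi^2(2); p-value = 0.488092.
Step 6: alpha = 0.05. fail to reject H0.

H = 1.4345, df = 2, p = 0.488092, fail to reject H0.


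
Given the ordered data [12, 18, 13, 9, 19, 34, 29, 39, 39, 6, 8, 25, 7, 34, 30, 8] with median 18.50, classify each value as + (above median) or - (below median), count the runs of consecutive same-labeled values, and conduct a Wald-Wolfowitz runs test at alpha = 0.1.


Step 1: Compute median = 18.50; label A = above, B = below.
Labels in order: BBBBAAAAABBABAAB  (n_A = 8, n_B = 8)
Step 2: Count runs R = 7.
Step 3: Under H0 (random ordering), E[R] = 2*n_A*n_B/(n_A+n_B) + 1 = 2*8*8/16 + 1 = 9.0000.
        Var[R] = 2*n_A*n_B*(2*n_A*n_B - n_A - n_B) / ((n_A+n_B)^2 * (n_A+n_B-1)) = 14336/3840 = 3.7333.
        SD[R] = 1.9322.
Step 4: Continuity-corrected z = (R + 0.5 - E[R]) / SD[R] = (7 + 0.5 - 9.0000) / 1.9322 = -0.7763.
Step 5: Two-sided p-value via normal approximation = 2*(1 - Phi(|z|)) = 0.437558.
Step 6: alpha = 0.1. fail to reject H0.

R = 7, z = -0.7763, p = 0.437558, fail to reject H0.


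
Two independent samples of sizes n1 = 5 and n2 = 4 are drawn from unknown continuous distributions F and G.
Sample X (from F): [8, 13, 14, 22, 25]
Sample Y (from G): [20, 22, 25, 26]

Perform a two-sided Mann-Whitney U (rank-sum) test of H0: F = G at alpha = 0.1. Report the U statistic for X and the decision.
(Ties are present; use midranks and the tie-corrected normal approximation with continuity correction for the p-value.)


Step 1: Combine and sort all 9 observations; assign midranks.
sorted (value, group): (8,X), (13,X), (14,X), (20,Y), (22,X), (22,Y), (25,X), (25,Y), (26,Y)
ranks: 8->1, 13->2, 14->3, 20->4, 22->5.5, 22->5.5, 25->7.5, 25->7.5, 26->9
Step 2: Rank sum for X: R1 = 1 + 2 + 3 + 5.5 + 7.5 = 19.
Step 3: U_X = R1 - n1(n1+1)/2 = 19 - 5*6/2 = 19 - 15 = 4.
       U_Y = n1*n2 - U_X = 20 - 4 = 16.
Step 4: Ties are present, so use the tie-corrected normal approximation (with continuity correction) for the p-value.
Step 5: p-value = 0.174277; compare to alpha = 0.1. fail to reject H0.

U_X = 4, p = 0.174277, fail to reject H0 at alpha = 0.1.


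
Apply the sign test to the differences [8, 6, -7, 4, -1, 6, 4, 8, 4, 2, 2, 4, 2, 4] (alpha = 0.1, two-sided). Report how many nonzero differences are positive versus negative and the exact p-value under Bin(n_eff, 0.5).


Step 1: Discard zero differences. Original n = 14; n_eff = number of nonzero differences = 14.
Nonzero differences (with sign): +8, +6, -7, +4, -1, +6, +4, +8, +4, +2, +2, +4, +2, +4
Step 2: Count signs: positive = 12, negative = 2.
Step 3: Under H0: P(positive) = 0.5, so the number of positives S ~ Bin(14, 0.5).
Step 4: Two-sided exact p-value = sum of Bin(14,0.5) probabilities at or below the observed probability = 0.012939.
Step 5: alpha = 0.1. reject H0.

n_eff = 14, pos = 12, neg = 2, p = 0.012939, reject H0.


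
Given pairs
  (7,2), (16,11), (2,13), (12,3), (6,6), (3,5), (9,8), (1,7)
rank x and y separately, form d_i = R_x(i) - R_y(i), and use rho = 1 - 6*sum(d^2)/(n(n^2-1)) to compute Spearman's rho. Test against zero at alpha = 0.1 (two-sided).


Step 1: Rank x and y separately (midranks; no ties here).
rank(x): 7->5, 16->8, 2->2, 12->7, 6->4, 3->3, 9->6, 1->1
rank(y): 2->1, 11->7, 13->8, 3->2, 6->4, 5->3, 8->6, 7->5
Step 2: d_i = R_x(i) - R_y(i); compute d_i^2.
  (5-1)^2=16, (8-7)^2=1, (2-8)^2=36, (7-2)^2=25, (4-4)^2=0, (3-3)^2=0, (6-6)^2=0, (1-5)^2=16
sum(d^2) = 94.
Step 3: rho = 1 - 6*94 / (8*(8^2 - 1)) = 1 - 564/504 = -0.119048.
Step 4: Under H0, t = rho * sqrt((n-2)/(1-rho^2)) = -0.2937 ~ t(6).
Step 5: Two-sided p-value from the t-distribution with 6 df = 0.778886.
Step 6: alpha = 0.1. fail to reject H0.

rho = -0.1190, p = 0.778886, fail to reject H0 at alpha = 0.1.


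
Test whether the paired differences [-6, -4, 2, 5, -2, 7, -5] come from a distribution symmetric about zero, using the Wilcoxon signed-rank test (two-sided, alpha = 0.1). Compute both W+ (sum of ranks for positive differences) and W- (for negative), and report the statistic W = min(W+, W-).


Step 1: Drop any zero differences (none here) and take |d_i|.
|d| = [6, 4, 2, 5, 2, 7, 5]
Step 2: Midrank |d_i| (ties get averaged ranks).
ranks: |6|->6, |4|->3, |2|->1.5, |5|->4.5, |2|->1.5, |7|->7, |5|->4.5
Step 3: Attach original signs; sum ranks with positive sign and with negative sign.
W+ = 1.5 + 4.5 + 7 = 13
W- = 6 + 3 + 1.5 + 4.5 = 15
(Check: W+ + W- = 28 should equal n(n+1)/2 = 28.)
Step 4: Test statistic W = min(W+, W-) = 13.
Step 5: Ties in |d|, so use the tie-corrected normal approximation.
        E[W] = n(n+1)/4 = 7*8/4 = 14.
        Tie groups: |d|=2 (t=2), |d|=5 (t=2); sum(t^3 - t) = 12.
        Var[W] = n(n+1)(2n+1)/24 - sum(t^3-t)/48 = 840/24 - 12/48 = 34.75.
        z = (W - E[W]) / sqrt(Var[W]) = (13 - 14) / 5.8949 = -0.1696.
        Two-sided p = 2*Phi(z) = 0.865295.
Step 6: alpha = 0.1. fail to reject H0.

W+ = 13, W- = 15, W = min = 13, p = 0.865295, fail to reject H0.


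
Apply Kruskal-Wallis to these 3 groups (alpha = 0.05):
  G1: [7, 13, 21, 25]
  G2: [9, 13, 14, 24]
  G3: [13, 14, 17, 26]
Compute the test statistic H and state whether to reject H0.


Step 1: Combine all N = 12 observations and assign midranks.
sorted (value, group, rank): (7,G1,1), (9,G2,2), (13,G1,4), (13,G2,4), (13,G3,4), (14,G2,6.5), (14,G3,6.5), (17,G3,8), (21,G1,9), (24,G2,10), (25,G1,11), (26,G3,12)
Step 2: Sum ranks within each group.
R_1 = 25 (n_1 = 4)
R_2 = 22.5 (n_2 = 4)
R_3 = 30.5 (n_3 = 4)
Step 3: H = 12/(N(N+1)) * sum(R_i^2/n_i) - 3(N+1)
     = 12/(12*13) * (25^2/4 + 22.5^2/4 + 30.5^2/4) - 3*13
     = 0.076923 * 515.375 - 39
     = 0.644231.
Step 4: Ties present; correction factor C = 1 - 30/(12^3 - 12) = 0.982517. Corrected H = 0.644231 / 0.982517 = 0.655694.
Step 5: Under H0, H ~ chi^2(2); p-value = 0.720473.
Step 6: alpha = 0.05. fail to reject H0.

H = 0.6557, df = 2, p = 0.720473, fail to reject H0.


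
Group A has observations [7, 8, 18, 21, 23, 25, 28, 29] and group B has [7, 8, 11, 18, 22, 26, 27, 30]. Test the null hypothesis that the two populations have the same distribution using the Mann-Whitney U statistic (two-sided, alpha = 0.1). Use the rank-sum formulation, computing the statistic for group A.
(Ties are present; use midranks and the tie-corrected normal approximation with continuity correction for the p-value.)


Step 1: Combine and sort all 16 observations; assign midranks.
sorted (value, group): (7,X), (7,Y), (8,X), (8,Y), (11,Y), (18,X), (18,Y), (21,X), (22,Y), (23,X), (25,X), (26,Y), (27,Y), (28,X), (29,X), (30,Y)
ranks: 7->1.5, 7->1.5, 8->3.5, 8->3.5, 11->5, 18->6.5, 18->6.5, 21->8, 22->9, 23->10, 25->11, 26->12, 27->13, 28->14, 29->15, 30->16
Step 2: Rank sum for X: R1 = 1.5 + 3.5 + 6.5 + 8 + 10 + 11 + 14 + 15 = 69.5.
Step 3: U_X = R1 - n1(n1+1)/2 = 69.5 - 8*9/2 = 69.5 - 36 = 33.5.
       U_Y = n1*n2 - U_X = 64 - 33.5 = 30.5.
Step 4: Ties are present, so use the tie-corrected normal approximation (with continuity correction) for the p-value.
Step 5: p-value = 0.916175; compare to alpha = 0.1. fail to reject H0.

U_X = 33.5, p = 0.916175, fail to reject H0 at alpha = 0.1.


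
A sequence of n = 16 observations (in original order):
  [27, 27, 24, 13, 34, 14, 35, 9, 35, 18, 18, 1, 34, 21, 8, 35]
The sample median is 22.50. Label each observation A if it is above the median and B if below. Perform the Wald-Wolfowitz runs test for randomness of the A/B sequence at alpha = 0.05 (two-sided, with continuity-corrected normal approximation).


Step 1: Compute median = 22.50; label A = above, B = below.
Labels in order: AAABABABABBBABBA  (n_A = 8, n_B = 8)
Step 2: Count runs R = 11.
Step 3: Under H0 (random ordering), E[R] = 2*n_A*n_B/(n_A+n_B) + 1 = 2*8*8/16 + 1 = 9.0000.
        Var[R] = 2*n_A*n_B*(2*n_A*n_B - n_A - n_B) / ((n_A+n_B)^2 * (n_A+n_B-1)) = 14336/3840 = 3.7333.
        SD[R] = 1.9322.
Step 4: Continuity-corrected z = (R - 0.5 - E[R]) / SD[R] = (11 - 0.5 - 9.0000) / 1.9322 = 0.7763.
Step 5: Two-sided p-value via normal approximation = 2*(1 - Phi(|z|)) = 0.437558.
Step 6: alpha = 0.05. fail to reject H0.

R = 11, z = 0.7763, p = 0.437558, fail to reject H0.


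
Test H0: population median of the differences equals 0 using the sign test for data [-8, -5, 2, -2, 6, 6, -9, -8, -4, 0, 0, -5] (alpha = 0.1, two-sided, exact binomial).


Step 1: Discard zero differences. Original n = 12; n_eff = number of nonzero differences = 10.
Nonzero differences (with sign): -8, -5, +2, -2, +6, +6, -9, -8, -4, -5
Step 2: Count signs: positive = 3, negative = 7.
Step 3: Under H0: P(positive) = 0.5, so the number of positives S ~ Bin(10, 0.5).
Step 4: Two-sided exact p-value = sum of Bin(10,0.5) probabilities at or below the observed probability = 0.343750.
Step 5: alpha = 0.1. fail to reject H0.

n_eff = 10, pos = 3, neg = 7, p = 0.343750, fail to reject H0.


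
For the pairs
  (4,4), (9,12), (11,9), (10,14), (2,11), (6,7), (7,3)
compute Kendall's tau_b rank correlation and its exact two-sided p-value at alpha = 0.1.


Step 1: Enumerate the 21 unordered pairs (i,j) with i<j and classify each by sign(x_j-x_i) * sign(y_j-y_i).
  (1,2):dx=+5,dy=+8->C; (1,3):dx=+7,dy=+5->C; (1,4):dx=+6,dy=+10->C; (1,5):dx=-2,dy=+7->D
  (1,6):dx=+2,dy=+3->C; (1,7):dx=+3,dy=-1->D; (2,3):dx=+2,dy=-3->D; (2,4):dx=+1,dy=+2->C
  (2,5):dx=-7,dy=-1->C; (2,6):dx=-3,dy=-5->C; (2,7):dx=-2,dy=-9->C; (3,4):dx=-1,dy=+5->D
  (3,5):dx=-9,dy=+2->D; (3,6):dx=-5,dy=-2->C; (3,7):dx=-4,dy=-6->C; (4,5):dx=-8,dy=-3->C
  (4,6):dx=-4,dy=-7->C; (4,7):dx=-3,dy=-11->C; (5,6):dx=+4,dy=-4->D; (5,7):dx=+5,dy=-8->D
  (6,7):dx=+1,dy=-4->D
Step 2: C = 13, D = 8, total pairs = 21.
Step 3: tau = (C - D)/(n(n-1)/2) = (13 - 8)/21 = 0.238095.
Step 4: Exact two-sided p-value (enumerate n! = 5040 permutations of y under H0): p = 0.561905.
Step 5: alpha = 0.1. fail to reject H0.

tau_b = 0.2381 (C=13, D=8), p = 0.561905, fail to reject H0.


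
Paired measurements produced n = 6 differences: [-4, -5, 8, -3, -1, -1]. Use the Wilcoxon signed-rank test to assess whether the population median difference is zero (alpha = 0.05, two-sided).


Step 1: Drop any zero differences (none here) and take |d_i|.
|d| = [4, 5, 8, 3, 1, 1]
Step 2: Midrank |d_i| (ties get averaged ranks).
ranks: |4|->4, |5|->5, |8|->6, |3|->3, |1|->1.5, |1|->1.5
Step 3: Attach original signs; sum ranks with positive sign and with negative sign.
W+ = 6 = 6
W- = 4 + 5 + 3 + 1.5 + 1.5 = 15
(Check: W+ + W- = 21 should equal n(n+1)/2 = 21.)
Step 4: Test statistic W = min(W+, W-) = 6.
Step 5: Ties in |d|, so use the tie-corrected normal approximation.
        E[W] = n(n+1)/4 = 6*7/4 = 10.5.
        Tie groups: |d|=1 (t=2); sum(t^3 - t) = 6.
        Var[W] = n(n+1)(2n+1)/24 - sum(t^3-t)/48 = 546/24 - 6/48 = 22.625.
        z = (W - E[W]) / sqrt(Var[W]) = (6 - 10.5) / 4.7566 = -0.9461.
        Two-sided p = 2*Phi(z) = 0.344118.
Step 6: alpha = 0.05. fail to reject H0.

W+ = 6, W- = 15, W = min = 6, p = 0.344118, fail to reject H0.


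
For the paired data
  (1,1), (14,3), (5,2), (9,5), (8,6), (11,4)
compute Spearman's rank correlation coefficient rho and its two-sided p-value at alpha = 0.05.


Step 1: Rank x and y separately (midranks; no ties here).
rank(x): 1->1, 14->6, 5->2, 9->4, 8->3, 11->5
rank(y): 1->1, 3->3, 2->2, 5->5, 6->6, 4->4
Step 2: d_i = R_x(i) - R_y(i); compute d_i^2.
  (1-1)^2=0, (6-3)^2=9, (2-2)^2=0, (4-5)^2=1, (3-6)^2=9, (5-4)^2=1
sum(d^2) = 20.
Step 3: rho = 1 - 6*20 / (6*(6^2 - 1)) = 1 - 120/210 = 0.428571.
Step 4: Under H0, t = rho * sqrt((n-2)/(1-rho^2)) = 0.9487 ~ t(4).
Step 5: Two-sided p-value from the t-distribution with 4 df = 0.396501.
Step 6: alpha = 0.05. fail to reject H0.

rho = 0.4286, p = 0.396501, fail to reject H0 at alpha = 0.05.
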